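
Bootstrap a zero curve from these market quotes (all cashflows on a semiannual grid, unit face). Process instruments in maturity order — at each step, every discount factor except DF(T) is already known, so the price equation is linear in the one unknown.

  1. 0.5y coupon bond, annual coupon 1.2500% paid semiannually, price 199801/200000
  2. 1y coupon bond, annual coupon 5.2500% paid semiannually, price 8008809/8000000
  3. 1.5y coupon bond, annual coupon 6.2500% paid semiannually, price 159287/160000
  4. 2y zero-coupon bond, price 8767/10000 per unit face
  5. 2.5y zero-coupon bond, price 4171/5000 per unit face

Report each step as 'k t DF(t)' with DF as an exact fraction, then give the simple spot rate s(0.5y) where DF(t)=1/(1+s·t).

step 1 [0.5y] bond c/2=1/160: DF=(199801/200000 − 1/160·(0))/(1+1/160) = 1241/1250 ≈ 0.992800
step 2 [1y] bond c/2=21/800: DF=(8008809/8000000 − 21/800·(0.992800))/(1+21/800) = 9501/10000 ≈ 0.950100
step 3 [1.5y] bond c/2=1/32: DF=(159287/160000 − 1/32·(0.992800+0.950100))/(1+1/32) = 1813/2000 ≈ 0.906500
step 4 [2y] zero: DF = P = 8767/10000 ≈ 0.876700
step 5 [2.5y] zero: DF = P = 4171/5000 ≈ 0.834200

1 1/2 1241/1250
2 1 9501/10000
3 3/2 1813/2000
4 2 8767/10000
5 5/2 4171/5000
s(0.5y) = (1/(1241/1250) − 1)/(1/2) = 18/1241 ≈ 1.4504%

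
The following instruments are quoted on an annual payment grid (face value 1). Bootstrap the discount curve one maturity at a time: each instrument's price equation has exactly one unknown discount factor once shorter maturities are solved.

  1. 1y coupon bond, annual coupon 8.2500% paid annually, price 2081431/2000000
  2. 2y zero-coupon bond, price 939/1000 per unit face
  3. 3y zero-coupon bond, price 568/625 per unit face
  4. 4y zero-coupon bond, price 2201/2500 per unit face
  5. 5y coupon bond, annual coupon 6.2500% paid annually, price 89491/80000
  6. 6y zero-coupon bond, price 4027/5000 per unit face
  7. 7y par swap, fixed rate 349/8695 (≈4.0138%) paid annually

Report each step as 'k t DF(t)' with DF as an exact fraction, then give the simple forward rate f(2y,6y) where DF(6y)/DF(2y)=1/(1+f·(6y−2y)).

step 1 [1y] bond c/1=33/400: DF=(2081431/2000000 − 33/400·(0))/(1+33/400) = 4807/5000 ≈ 0.961400
step 2 [2y] zero: DF = P = 939/1000 ≈ 0.939000
step 3 [3y] zero: DF = P = 568/625 ≈ 0.908800
step 4 [4y] zero: DF = P = 2201/2500 ≈ 0.880400
step 5 [5y] bond c/1=1/16: DF=(89491/80000 − 1/16·(0.961400+0.939000+0.908800+0.880400))/(1+1/16) = 4179/5000 ≈ 0.835800
step 6 [6y] zero: DF = P = 4027/5000 ≈ 0.805400
step 7 [7y] swap r/1=349/8695: DF=(1 − 349/8695·(0.961400+0.939000+0.908800+0.880400+0.835800+0.805400))/(1+349/8695) = 7557/10000 ≈ 0.755700

1 1 4807/5000
2 2 939/1000
3 3 568/625
4 4 2201/2500
5 5 4179/5000
6 6 4027/5000
7 7 7557/10000
f(2y,6y) = ((939/1000)/(4027/5000) − 1)/(4) = 167/4027 ≈ 4.1470%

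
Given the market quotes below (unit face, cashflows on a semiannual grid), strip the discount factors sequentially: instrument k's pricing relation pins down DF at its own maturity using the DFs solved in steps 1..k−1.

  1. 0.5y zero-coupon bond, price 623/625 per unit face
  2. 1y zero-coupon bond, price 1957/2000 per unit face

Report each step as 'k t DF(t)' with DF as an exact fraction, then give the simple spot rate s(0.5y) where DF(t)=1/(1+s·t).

step 1 [0.5y] zero: DF = P = 623/625 ≈ 0.996800
step 2 [1y] zero: DF = P = 1957/2000 ≈ 0.978500

1 1/2 623/625
2 1 1957/2000
s(0.5y) = (1/(623/625) − 1)/(1/2) = 4/623 ≈ 0.6421%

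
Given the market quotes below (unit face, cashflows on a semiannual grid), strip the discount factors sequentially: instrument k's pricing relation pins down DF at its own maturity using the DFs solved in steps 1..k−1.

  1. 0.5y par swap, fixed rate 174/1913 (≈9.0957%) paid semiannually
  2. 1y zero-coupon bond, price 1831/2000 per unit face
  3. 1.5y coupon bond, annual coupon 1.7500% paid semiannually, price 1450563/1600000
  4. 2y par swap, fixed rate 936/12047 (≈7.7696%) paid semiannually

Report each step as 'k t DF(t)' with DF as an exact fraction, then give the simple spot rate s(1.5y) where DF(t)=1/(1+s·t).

step 1 [0.5y] swap r/2=87/1913: DF=(1 − 87/1913·(0))/(1+87/1913) = 1913/2000 ≈ 0.956500
step 2 [1y] zero: DF = P = 1831/2000 ≈ 0.915500
step 3 [1.5y] bond c/2=7/800: DF=(1450563/1600000 − 7/800·(0.956500+0.915500))/(1+7/800) = 353/400 ≈ 0.882500
step 4 [2y] swap r/2=468/12047: DF=(1 − 468/12047·(0.956500+0.915500+0.882500))/(1+468/12047) = 2149/2500 ≈ 0.859600

1 1/2 1913/2000
2 1 1831/2000
3 3/2 353/400
4 2 2149/2500
s(1.5y) = (1/(353/400) − 1)/(3/2) = 94/1059 ≈ 8.8763%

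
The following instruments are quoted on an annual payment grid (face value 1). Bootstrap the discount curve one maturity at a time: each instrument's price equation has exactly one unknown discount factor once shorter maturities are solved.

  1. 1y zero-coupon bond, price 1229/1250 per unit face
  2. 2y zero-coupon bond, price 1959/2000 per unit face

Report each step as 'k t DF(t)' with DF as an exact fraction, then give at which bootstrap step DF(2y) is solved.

step 1 [1y] zero: DF = P = 1229/1250 ≈ 0.983200
step 2 [2y] zero: DF = P = 1959/2000 ≈ 0.979500

1 1 1229/1250
2 2 1959/2000
DF(2y) is solved at step 2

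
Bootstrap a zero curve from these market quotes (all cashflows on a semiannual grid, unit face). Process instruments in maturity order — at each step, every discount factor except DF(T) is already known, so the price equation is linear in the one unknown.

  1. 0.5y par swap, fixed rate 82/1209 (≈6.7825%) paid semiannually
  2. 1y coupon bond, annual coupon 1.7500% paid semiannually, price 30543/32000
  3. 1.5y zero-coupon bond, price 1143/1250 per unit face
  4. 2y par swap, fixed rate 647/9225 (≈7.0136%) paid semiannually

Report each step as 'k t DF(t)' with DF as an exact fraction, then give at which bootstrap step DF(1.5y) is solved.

step 1 [0.5y] swap r/2=41/1209: DF=(1 − 41/1209·(0))/(1+41/1209) = 1209/1250 ≈ 0.967200
step 2 [1y] bond c/2=7/800: DF=(30543/32000 − 7/800·(0.967200))/(1+7/800) = 4689/5000 ≈ 0.937800
step 3 [1.5y] zero: DF = P = 1143/1250 ≈ 0.914400
step 4 [2y] swap r/2=647/18450: DF=(1 − 647/18450·(0.967200+0.937800+0.914400))/(1+647/18450) = 4353/5000 ≈ 0.870600

1 1/2 1209/1250
2 1 4689/5000
3 3/2 1143/1250
4 2 4353/5000
DF(1.5y) is solved at step 3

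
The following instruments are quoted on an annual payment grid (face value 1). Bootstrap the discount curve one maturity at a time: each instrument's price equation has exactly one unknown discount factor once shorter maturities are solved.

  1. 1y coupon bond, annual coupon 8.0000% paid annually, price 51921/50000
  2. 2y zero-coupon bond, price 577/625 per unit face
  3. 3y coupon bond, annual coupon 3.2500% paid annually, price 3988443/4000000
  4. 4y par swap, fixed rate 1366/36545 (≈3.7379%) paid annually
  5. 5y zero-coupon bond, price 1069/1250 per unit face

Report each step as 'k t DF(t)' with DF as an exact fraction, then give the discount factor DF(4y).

1 1 1923/2000
2 2 577/625
3 3 1133/1250
4 4 4317/5000
5 5 1069/1250
DF(4y) = 4317/5000 ≈ 0.863400

step 1 [1y] bond c/1=2/25: DF=(51921/50000 − 2/25·(0))/(1+2/25) = 1923/2000 ≈ 0.961500
step 2 [2y] zero: DF = P = 577/625 ≈ 0.923200
step 3 [3y] bond c/1=13/400: DF=(3988443/4000000 − 13/400·(0.961500+0.923200))/(1+13/400) = 1133/1250 ≈ 0.906400
step 4 [4y] swap r/1=1366/36545: DF=(1 − 1366/36545·(0.961500+0.923200+0.906400))/(1+1366/36545) = 4317/5000 ≈ 0.863400
step 5 [5y] zero: DF = P = 1069/1250 ≈ 0.855200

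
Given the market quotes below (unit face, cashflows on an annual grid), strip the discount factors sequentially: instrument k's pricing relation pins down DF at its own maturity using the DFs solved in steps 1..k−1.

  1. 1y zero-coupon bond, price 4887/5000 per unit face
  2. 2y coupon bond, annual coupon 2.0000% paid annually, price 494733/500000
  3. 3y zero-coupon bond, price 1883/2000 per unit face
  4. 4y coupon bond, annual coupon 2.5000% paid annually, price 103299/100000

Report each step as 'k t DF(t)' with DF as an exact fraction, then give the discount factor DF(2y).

step 1 [1y] zero: DF = P = 4887/5000 ≈ 0.977400
step 2 [2y] bond c/1=1/50: DF=(494733/500000 − 1/50·(0.977400))/(1+1/50) = 9509/10000 ≈ 0.950900
step 3 [3y] zero: DF = P = 1883/2000 ≈ 0.941500
step 4 [4y] bond c/1=1/40: DF=(103299/100000 − 1/40·(0.977400+0.950900+0.941500))/(1+1/40) = 4689/5000 ≈ 0.937800

1 1 4887/5000
2 2 9509/10000
3 3 1883/2000
4 4 4689/5000
DF(2y) = 9509/10000 ≈ 0.950900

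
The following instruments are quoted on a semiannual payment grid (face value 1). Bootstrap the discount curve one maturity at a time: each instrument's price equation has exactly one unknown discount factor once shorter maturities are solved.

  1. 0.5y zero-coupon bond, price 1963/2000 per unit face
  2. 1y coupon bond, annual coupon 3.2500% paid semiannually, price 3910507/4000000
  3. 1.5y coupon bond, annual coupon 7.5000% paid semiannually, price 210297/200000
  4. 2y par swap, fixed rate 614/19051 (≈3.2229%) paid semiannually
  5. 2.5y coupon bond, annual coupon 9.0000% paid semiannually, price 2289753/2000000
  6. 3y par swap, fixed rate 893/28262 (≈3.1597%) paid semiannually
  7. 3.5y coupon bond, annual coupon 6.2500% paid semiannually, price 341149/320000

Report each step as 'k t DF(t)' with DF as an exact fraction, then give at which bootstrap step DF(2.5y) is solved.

1 1/2 1963/2000
2 1 9463/10000
3 3/2 4719/5000
4 2 4693/5000
5 5/2 1863/2000
6 3 9107/10000
7 7/2 69/80
DF(2.5y) is solved at step 5

step 1 [0.5y] zero: DF = P = 1963/2000 ≈ 0.981500
step 2 [1y] bond c/2=13/800: DF=(3910507/4000000 − 13/800·(0.981500))/(1+13/800) = 9463/10000 ≈ 0.946300
step 3 [1.5y] bond c/2=3/80: DF=(210297/200000 − 3/80·(0.981500+0.946300))/(1+3/80) = 4719/5000 ≈ 0.943800
step 4 [2y] swap r/2=307/19051: DF=(1 − 307/19051·(0.981500+0.946300+0.943800))/(1+307/19051) = 4693/5000 ≈ 0.938600
step 5 [2.5y] bond c/2=9/200: DF=(2289753/2000000 − 9/200·(0.981500+0.946300+0.943800+0.938600))/(1+9/200) = 1863/2000 ≈ 0.931500
step 6 [3y] swap r/2=893/56524: DF=(1 − 893/56524·(0.981500+0.946300+0.943800+0.938600+0.931500))/(1+893/56524) = 9107/10000 ≈ 0.910700
step 7 [3.5y] bond c/2=1/32: DF=(341149/320000 − 1/32·(0.981500+0.946300+0.943800+0.938600+0.931500+0.910700))/(1+1/32) = 69/80 ≈ 0.862500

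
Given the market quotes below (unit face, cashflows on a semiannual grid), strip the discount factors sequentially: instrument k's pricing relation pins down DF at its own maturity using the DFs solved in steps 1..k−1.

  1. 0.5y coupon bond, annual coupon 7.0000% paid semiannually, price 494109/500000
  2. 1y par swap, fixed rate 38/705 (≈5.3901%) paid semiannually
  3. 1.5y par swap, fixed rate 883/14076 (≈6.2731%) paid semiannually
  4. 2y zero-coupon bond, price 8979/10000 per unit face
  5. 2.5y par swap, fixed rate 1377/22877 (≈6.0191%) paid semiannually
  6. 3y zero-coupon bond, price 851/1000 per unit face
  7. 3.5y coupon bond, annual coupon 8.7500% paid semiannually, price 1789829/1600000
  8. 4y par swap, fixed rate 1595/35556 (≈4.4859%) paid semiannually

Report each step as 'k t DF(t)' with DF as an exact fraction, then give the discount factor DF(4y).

step 1 [0.5y] bond c/2=7/200: DF=(494109/500000 − 7/200·(0))/(1+7/200) = 2387/2500 ≈ 0.954800
step 2 [1y] swap r/2=19/705: DF=(1 − 19/705·(0.954800))/(1+19/705) = 9487/10000 ≈ 0.948700
step 3 [1.5y] swap r/2=883/28152: DF=(1 − 883/28152·(0.954800+0.948700))/(1+883/28152) = 9117/10000 ≈ 0.911700
step 4 [2y] zero: DF = P = 8979/10000 ≈ 0.897900
step 5 [2.5y] swap r/2=1377/45754: DF=(1 − 1377/45754·(0.954800+0.948700+0.911700+0.897900))/(1+1377/45754) = 8623/10000 ≈ 0.862300
step 6 [3y] zero: DF = P = 851/1000 ≈ 0.851000
step 7 [3.5y] bond c/2=7/160: DF=(1789829/1600000 − 7/160·(0.954800+0.948700+0.911700+0.897900+0.862300+0.851000))/(1+7/160) = 8443/10000 ≈ 0.844300
step 8 [4y] swap r/2=1595/71112: DF=(1 − 1595/71112·(0.954800+0.948700+0.911700+0.897900+0.862300+0.851000+0.844300))/(1+1595/71112) = 1681/2000 ≈ 0.840500

1 1/2 2387/2500
2 1 9487/10000
3 3/2 9117/10000
4 2 8979/10000
5 5/2 8623/10000
6 3 851/1000
7 7/2 8443/10000
8 4 1681/2000
DF(4y) = 1681/2000 ≈ 0.840500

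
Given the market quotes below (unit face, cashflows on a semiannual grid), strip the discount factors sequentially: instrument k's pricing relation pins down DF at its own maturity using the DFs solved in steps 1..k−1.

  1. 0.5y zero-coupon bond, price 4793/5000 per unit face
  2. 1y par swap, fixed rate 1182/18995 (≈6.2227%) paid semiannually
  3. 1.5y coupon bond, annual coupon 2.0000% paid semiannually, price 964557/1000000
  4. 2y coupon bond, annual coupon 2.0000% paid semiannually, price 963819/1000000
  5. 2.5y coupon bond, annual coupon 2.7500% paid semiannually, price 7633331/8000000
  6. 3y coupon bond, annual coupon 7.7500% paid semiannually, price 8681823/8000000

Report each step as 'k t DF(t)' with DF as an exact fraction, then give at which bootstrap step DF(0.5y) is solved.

1 1/2 4793/5000
2 1 9409/10000
3 3/2 4681/5000
4 2 4631/5000
5 5/2 4451/5000
6 3 1089/1250
DF(0.5y) is solved at step 1

step 1 [0.5y] zero: DF = P = 4793/5000 ≈ 0.958600
step 2 [1y] swap r/2=591/18995: DF=(1 − 591/18995·(0.958600))/(1+591/18995) = 9409/10000 ≈ 0.940900
step 3 [1.5y] bond c/2=1/100: DF=(964557/1000000 − 1/100·(0.958600+0.940900))/(1+1/100) = 4681/5000 ≈ 0.936200
step 4 [2y] bond c/2=1/100: DF=(963819/1000000 − 1/100·(0.958600+0.940900+0.936200))/(1+1/100) = 4631/5000 ≈ 0.926200
step 5 [2.5y] bond c/2=11/800: DF=(7633331/8000000 − 11/800·(0.958600+0.940900+0.936200+0.926200))/(1+11/800) = 4451/5000 ≈ 0.890200
step 6 [3y] bond c/2=31/800: DF=(8681823/8000000 − 31/800·(0.958600+0.940900+0.936200+0.926200+0.890200))/(1+31/800) = 1089/1250 ≈ 0.871200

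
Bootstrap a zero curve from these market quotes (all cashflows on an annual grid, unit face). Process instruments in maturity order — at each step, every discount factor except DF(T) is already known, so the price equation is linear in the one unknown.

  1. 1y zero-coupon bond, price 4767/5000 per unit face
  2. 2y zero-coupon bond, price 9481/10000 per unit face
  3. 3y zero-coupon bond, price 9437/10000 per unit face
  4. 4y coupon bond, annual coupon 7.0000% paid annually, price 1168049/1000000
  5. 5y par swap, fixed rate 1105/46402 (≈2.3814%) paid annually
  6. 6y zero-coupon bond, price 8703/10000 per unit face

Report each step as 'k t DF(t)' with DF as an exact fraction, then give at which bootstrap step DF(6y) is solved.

step 1 [1y] zero: DF = P = 4767/5000 ≈ 0.953400
step 2 [2y] zero: DF = P = 9481/10000 ≈ 0.948100
step 3 [3y] zero: DF = P = 9437/10000 ≈ 0.943700
step 4 [4y] bond c/1=7/100: DF=(1168049/1000000 − 7/100·(0.953400+0.948100+0.943700))/(1+7/100) = 1811/2000 ≈ 0.905500
step 5 [5y] swap r/1=1105/46402: DF=(1 − 1105/46402·(0.953400+0.948100+0.943700+0.905500))/(1+1105/46402) = 1779/2000 ≈ 0.889500
step 6 [6y] zero: DF = P = 8703/10000 ≈ 0.870300

1 1 4767/5000
2 2 9481/10000
3 3 9437/10000
4 4 1811/2000
5 5 1779/2000
6 6 8703/10000
DF(6y) is solved at step 6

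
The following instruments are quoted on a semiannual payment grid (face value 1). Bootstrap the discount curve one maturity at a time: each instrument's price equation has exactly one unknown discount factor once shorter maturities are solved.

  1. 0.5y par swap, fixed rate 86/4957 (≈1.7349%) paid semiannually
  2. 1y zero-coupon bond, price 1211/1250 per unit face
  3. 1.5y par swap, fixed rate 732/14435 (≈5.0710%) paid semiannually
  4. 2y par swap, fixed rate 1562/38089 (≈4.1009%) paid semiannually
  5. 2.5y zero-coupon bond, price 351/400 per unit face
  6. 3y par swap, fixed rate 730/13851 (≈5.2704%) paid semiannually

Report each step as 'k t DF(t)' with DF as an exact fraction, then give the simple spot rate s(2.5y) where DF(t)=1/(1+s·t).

1 1/2 4957/5000
2 1 1211/1250
3 3/2 2317/2500
4 2 9219/10000
5 5/2 351/400
6 3 427/500
s(2.5y) = (1/(351/400) − 1)/(5/2) = 98/1755 ≈ 5.5840%

step 1 [0.5y] swap r/2=43/4957: DF=(1 − 43/4957·(0))/(1+43/4957) = 4957/5000 ≈ 0.991400
step 2 [1y] zero: DF = P = 1211/1250 ≈ 0.968800
step 3 [1.5y] swap r/2=366/14435: DF=(1 − 366/14435·(0.991400+0.968800))/(1+366/14435) = 2317/2500 ≈ 0.926800
step 4 [2y] swap r/2=781/38089: DF=(1 − 781/38089·(0.991400+0.968800+0.926800))/(1+781/38089) = 9219/10000 ≈ 0.921900
step 5 [2.5y] zero: DF = P = 351/400 ≈ 0.877500
step 6 [3y] swap r/2=365/13851: DF=(1 − 365/13851·(0.991400+0.968800+0.926800+0.921900+0.877500))/(1+365/13851) = 427/500 ≈ 0.854000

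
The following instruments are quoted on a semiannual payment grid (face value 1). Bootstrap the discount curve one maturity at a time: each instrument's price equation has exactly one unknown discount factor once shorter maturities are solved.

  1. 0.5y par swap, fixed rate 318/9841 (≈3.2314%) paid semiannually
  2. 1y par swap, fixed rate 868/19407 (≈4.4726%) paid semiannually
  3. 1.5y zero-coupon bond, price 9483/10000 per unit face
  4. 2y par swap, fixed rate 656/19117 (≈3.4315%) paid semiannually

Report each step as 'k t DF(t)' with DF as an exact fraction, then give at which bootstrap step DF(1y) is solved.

1 1/2 9841/10000
2 1 4783/5000
3 3/2 9483/10000
4 2 584/625
DF(1y) is solved at step 2

step 1 [0.5y] swap r/2=159/9841: DF=(1 − 159/9841·(0))/(1+159/9841) = 9841/10000 ≈ 0.984100
step 2 [1y] swap r/2=434/19407: DF=(1 − 434/19407·(0.984100))/(1+434/19407) = 4783/5000 ≈ 0.956600
step 3 [1.5y] zero: DF = P = 9483/10000 ≈ 0.948300
step 4 [2y] swap r/2=328/19117: DF=(1 − 328/19117·(0.984100+0.956600+0.948300))/(1+328/19117) = 584/625 ≈ 0.934400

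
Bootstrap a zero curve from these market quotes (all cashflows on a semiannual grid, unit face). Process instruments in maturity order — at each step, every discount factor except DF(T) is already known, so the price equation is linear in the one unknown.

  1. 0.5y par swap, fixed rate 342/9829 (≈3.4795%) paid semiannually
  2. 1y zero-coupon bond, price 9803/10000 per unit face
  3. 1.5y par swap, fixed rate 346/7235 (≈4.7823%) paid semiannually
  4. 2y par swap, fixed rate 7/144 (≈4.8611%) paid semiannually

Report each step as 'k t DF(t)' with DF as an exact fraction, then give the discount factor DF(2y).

1 1/2 9829/10000
2 1 9803/10000
3 3/2 2327/2500
4 2 2269/2500
DF(2y) = 2269/2500 ≈ 0.907600

step 1 [0.5y] swap r/2=171/9829: DF=(1 − 171/9829·(0))/(1+171/9829) = 9829/10000 ≈ 0.982900
step 2 [1y] zero: DF = P = 9803/10000 ≈ 0.980300
step 3 [1.5y] swap r/2=173/7235: DF=(1 − 173/7235·(0.982900+0.980300))/(1+173/7235) = 2327/2500 ≈ 0.930800
step 4 [2y] swap r/2=7/288: DF=(1 − 7/288·(0.982900+0.980300+0.930800))/(1+7/288) = 2269/2500 ≈ 0.907600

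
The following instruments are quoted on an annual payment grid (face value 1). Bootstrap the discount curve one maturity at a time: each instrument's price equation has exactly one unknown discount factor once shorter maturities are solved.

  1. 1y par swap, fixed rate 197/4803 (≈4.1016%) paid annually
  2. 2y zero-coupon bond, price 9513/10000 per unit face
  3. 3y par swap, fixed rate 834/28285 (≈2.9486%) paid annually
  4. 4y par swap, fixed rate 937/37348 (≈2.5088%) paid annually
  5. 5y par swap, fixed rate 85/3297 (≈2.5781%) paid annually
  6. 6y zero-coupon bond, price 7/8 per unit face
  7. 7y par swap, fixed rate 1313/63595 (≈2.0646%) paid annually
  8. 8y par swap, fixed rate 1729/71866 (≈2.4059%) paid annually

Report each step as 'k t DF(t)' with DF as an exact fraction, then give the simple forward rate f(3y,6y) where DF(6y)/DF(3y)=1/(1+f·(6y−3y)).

1 1 4803/5000
2 2 9513/10000
3 3 4583/5000
4 4 9063/10000
5 5 881/1000
6 6 7/8
7 7 8687/10000
8 8 8271/10000
f(3y,6y) = ((4583/5000)/(7/8) − 1)/(3) = 208/13125 ≈ 1.5848%

step 1 [1y] swap r/1=197/4803: DF=(1 − 197/4803·(0))/(1+197/4803) = 4803/5000 ≈ 0.960600
step 2 [2y] zero: DF = P = 9513/10000 ≈ 0.951300
step 3 [3y] swap r/1=834/28285: DF=(1 − 834/28285·(0.960600+0.951300))/(1+834/28285) = 4583/5000 ≈ 0.916600
step 4 [4y] swap r/1=937/37348: DF=(1 − 937/37348·(0.960600+0.951300+0.916600))/(1+937/37348) = 9063/10000 ≈ 0.906300
step 5 [5y] swap r/1=85/3297: DF=(1 − 85/3297·(0.960600+0.951300+0.916600+0.906300))/(1+85/3297) = 881/1000 ≈ 0.881000
step 6 [6y] zero: DF = P = 7/8 ≈ 0.875000
step 7 [7y] swap r/1=1313/63595: DF=(1 − 1313/63595·(0.960600+0.951300+0.916600+0.906300+0.881000+0.875000))/(1+1313/63595) = 8687/10000 ≈ 0.868700
step 8 [8y] swap r/1=1729/71866: DF=(1 − 1729/71866·(0.960600+0.951300+0.916600+0.906300+0.881000+0.875000+0.868700))/(1+1729/71866) = 8271/10000 ≈ 0.827100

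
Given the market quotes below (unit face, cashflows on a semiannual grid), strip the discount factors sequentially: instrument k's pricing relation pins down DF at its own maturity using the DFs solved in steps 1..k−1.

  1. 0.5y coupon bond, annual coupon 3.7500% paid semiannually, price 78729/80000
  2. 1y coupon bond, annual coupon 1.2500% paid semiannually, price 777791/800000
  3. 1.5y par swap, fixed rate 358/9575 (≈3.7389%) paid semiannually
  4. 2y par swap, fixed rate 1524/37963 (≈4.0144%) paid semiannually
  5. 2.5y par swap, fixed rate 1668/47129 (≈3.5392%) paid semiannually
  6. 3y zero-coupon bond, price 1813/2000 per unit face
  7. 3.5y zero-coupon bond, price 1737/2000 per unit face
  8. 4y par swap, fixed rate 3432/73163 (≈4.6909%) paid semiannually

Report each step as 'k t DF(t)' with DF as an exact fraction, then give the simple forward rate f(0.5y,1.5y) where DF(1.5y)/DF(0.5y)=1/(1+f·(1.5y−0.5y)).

step 1 [0.5y] bond c/2=3/160: DF=(78729/80000 − 3/160·(0))/(1+3/160) = 483/500 ≈ 0.966000
step 2 [1y] bond c/2=1/160: DF=(777791/800000 − 1/160·(0.966000))/(1+1/160) = 4801/5000 ≈ 0.960200
step 3 [1.5y] swap r/2=179/9575: DF=(1 − 179/9575·(0.966000+0.960200))/(1+179/9575) = 9463/10000 ≈ 0.946300
step 4 [2y] swap r/2=762/37963: DF=(1 − 762/37963·(0.966000+0.960200+0.946300))/(1+762/37963) = 4619/5000 ≈ 0.923800
step 5 [2.5y] swap r/2=834/47129: DF=(1 − 834/47129·(0.966000+0.960200+0.946300+0.923800))/(1+834/47129) = 4583/5000 ≈ 0.916600
step 6 [3y] zero: DF = P = 1813/2000 ≈ 0.906500
step 7 [3.5y] zero: DF = P = 1737/2000 ≈ 0.868500
step 8 [4y] swap r/2=1716/73163: DF=(1 − 1716/73163·(0.966000+0.960200+0.946300+0.923800+0.916600+0.906500+0.868500))/(1+1716/73163) = 2071/2500 ≈ 0.828400

1 1/2 483/500
2 1 4801/5000
3 3/2 9463/10000
4 2 4619/5000
5 5/2 4583/5000
6 3 1813/2000
7 7/2 1737/2000
8 4 2071/2500
f(0.5y,1.5y) = ((483/500)/(9463/10000) − 1)/(1) = 197/9463 ≈ 2.0818%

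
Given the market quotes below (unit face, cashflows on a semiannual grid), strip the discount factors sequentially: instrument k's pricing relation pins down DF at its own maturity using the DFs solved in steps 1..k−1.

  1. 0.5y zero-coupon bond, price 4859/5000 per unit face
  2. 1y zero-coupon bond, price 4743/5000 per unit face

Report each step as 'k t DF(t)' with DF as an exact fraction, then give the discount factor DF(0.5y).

step 1 [0.5y] zero: DF = P = 4859/5000 ≈ 0.971800
step 2 [1y] zero: DF = P = 4743/5000 ≈ 0.948600

1 1/2 4859/5000
2 1 4743/5000
DF(0.5y) = 4859/5000 ≈ 0.971800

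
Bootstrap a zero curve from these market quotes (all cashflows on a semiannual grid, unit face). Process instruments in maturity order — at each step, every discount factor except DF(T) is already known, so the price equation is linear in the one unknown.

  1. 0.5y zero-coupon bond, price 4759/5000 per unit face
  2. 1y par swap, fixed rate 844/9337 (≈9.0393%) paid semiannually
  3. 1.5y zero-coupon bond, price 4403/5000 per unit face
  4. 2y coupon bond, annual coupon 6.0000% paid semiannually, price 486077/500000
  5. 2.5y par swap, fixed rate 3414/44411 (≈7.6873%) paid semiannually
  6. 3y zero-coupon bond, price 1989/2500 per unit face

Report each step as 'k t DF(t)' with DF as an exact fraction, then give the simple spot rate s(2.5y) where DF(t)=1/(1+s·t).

1 1/2 4759/5000
2 1 2289/2500
3 3/2 4403/5000
4 2 4319/5000
5 5/2 8293/10000
6 3 1989/2500
s(2.5y) = (1/(8293/10000) − 1)/(5/2) = 3414/41465 ≈ 8.2334%

step 1 [0.5y] zero: DF = P = 4759/5000 ≈ 0.951800
step 2 [1y] swap r/2=422/9337: DF=(1 − 422/9337·(0.951800))/(1+422/9337) = 2289/2500 ≈ 0.915600
step 3 [1.5y] zero: DF = P = 4403/5000 ≈ 0.880600
step 4 [2y] bond c/2=3/100: DF=(486077/500000 − 3/100·(0.951800+0.915600+0.880600))/(1+3/100) = 4319/5000 ≈ 0.863800
step 5 [2.5y] swap r/2=1707/44411: DF=(1 − 1707/44411·(0.951800+0.915600+0.880600+0.863800))/(1+1707/44411) = 8293/10000 ≈ 0.829300
step 6 [3y] zero: DF = P = 1989/2500 ≈ 0.795600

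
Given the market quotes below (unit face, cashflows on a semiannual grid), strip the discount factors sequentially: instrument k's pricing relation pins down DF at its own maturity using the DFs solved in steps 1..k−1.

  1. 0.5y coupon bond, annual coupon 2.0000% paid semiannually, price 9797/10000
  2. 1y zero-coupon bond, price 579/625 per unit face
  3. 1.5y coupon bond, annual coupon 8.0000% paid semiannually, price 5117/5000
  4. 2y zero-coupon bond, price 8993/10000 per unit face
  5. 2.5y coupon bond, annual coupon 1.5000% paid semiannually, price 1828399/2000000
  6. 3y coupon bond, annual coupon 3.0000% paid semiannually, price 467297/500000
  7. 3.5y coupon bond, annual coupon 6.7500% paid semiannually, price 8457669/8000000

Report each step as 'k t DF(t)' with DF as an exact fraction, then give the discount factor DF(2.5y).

1 1/2 97/100
2 1 579/625
3 3/2 9111/10000
4 2 8993/10000
5 5/2 4399/5000
6 3 853/1000
7 7/2 8451/10000
DF(2.5y) = 4399/5000 ≈ 0.879800

step 1 [0.5y] bond c/2=1/100: DF=(9797/10000 − 1/100·(0))/(1+1/100) = 97/100 ≈ 0.970000
step 2 [1y] zero: DF = P = 579/625 ≈ 0.926400
step 3 [1.5y] bond c/2=1/25: DF=(5117/5000 − 1/25·(0.970000+0.926400))/(1+1/25) = 9111/10000 ≈ 0.911100
step 4 [2y] zero: DF = P = 8993/10000 ≈ 0.899300
step 5 [2.5y] bond c/2=3/400: DF=(1828399/2000000 − 3/400·(0.970000+0.926400+0.911100+0.899300))/(1+3/400) = 4399/5000 ≈ 0.879800
step 6 [3y] bond c/2=3/200: DF=(467297/500000 − 3/200·(0.970000+0.926400+0.911100+0.899300+0.879800))/(1+3/200) = 853/1000 ≈ 0.853000
step 7 [3.5y] bond c/2=27/800: DF=(8457669/8000000 − 27/800·(0.970000+0.926400+0.911100+0.899300+0.879800+0.853000))/(1+27/800) = 8451/10000 ≈ 0.845100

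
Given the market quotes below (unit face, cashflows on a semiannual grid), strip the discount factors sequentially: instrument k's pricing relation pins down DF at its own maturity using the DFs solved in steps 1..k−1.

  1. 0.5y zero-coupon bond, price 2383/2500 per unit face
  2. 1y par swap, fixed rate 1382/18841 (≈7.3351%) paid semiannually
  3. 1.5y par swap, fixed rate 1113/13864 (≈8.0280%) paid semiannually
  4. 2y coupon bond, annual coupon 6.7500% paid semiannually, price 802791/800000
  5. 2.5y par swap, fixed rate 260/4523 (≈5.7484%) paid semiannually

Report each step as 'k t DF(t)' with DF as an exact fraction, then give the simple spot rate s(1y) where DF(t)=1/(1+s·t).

1 1/2 2383/2500
2 1 9309/10000
3 3/2 8887/10000
4 2 4401/5000
5 5/2 87/100
s(1y) = (1/(9309/10000) − 1)/(1) = 691/9309 ≈ 7.4229%

step 1 [0.5y] zero: DF = P = 2383/2500 ≈ 0.953200
step 2 [1y] swap r/2=691/18841: DF=(1 − 691/18841·(0.953200))/(1+691/18841) = 9309/10000 ≈ 0.930900
step 3 [1.5y] swap r/2=1113/27728: DF=(1 − 1113/27728·(0.953200+0.930900))/(1+1113/27728) = 8887/10000 ≈ 0.888700
step 4 [2y] bond c/2=27/800: DF=(802791/800000 − 27/800·(0.953200+0.930900+0.888700))/(1+27/800) = 4401/5000 ≈ 0.880200
step 5 [2.5y] swap r/2=130/4523: DF=(1 − 130/4523·(0.953200+0.930900+0.888700+0.880200))/(1+130/4523) = 87/100 ≈ 0.870000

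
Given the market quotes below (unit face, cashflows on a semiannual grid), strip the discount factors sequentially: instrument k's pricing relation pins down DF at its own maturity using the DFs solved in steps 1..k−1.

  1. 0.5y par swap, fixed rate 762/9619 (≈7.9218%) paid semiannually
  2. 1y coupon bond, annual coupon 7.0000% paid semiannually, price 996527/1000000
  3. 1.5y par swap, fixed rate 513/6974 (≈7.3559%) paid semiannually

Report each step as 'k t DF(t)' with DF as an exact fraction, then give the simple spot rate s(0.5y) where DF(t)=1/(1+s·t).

step 1 [0.5y] swap r/2=381/9619: DF=(1 − 381/9619·(0))/(1+381/9619) = 9619/10000 ≈ 0.961900
step 2 [1y] bond c/2=7/200: DF=(996527/1000000 − 7/200·(0.961900))/(1+7/200) = 9303/10000 ≈ 0.930300
step 3 [1.5y] swap r/2=513/13948: DF=(1 − 513/13948·(0.961900+0.930300))/(1+513/13948) = 4487/5000 ≈ 0.897400

1 1/2 9619/10000
2 1 9303/10000
3 3/2 4487/5000
s(0.5y) = (1/(9619/10000) − 1)/(1/2) = 762/9619 ≈ 7.9218%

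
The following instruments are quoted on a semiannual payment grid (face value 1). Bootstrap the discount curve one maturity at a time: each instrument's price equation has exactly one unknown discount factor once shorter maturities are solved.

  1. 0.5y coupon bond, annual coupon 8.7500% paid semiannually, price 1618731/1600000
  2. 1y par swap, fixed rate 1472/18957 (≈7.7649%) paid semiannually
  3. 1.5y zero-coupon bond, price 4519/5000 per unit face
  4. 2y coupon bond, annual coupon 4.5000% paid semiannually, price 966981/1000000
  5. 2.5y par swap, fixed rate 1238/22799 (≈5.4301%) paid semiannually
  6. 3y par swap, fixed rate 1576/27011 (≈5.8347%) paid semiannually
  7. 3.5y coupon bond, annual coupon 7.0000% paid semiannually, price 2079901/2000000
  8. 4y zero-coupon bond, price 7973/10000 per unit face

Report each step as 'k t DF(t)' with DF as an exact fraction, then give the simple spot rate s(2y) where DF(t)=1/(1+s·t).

step 1 [0.5y] bond c/2=7/160: DF=(1618731/1600000 − 7/160·(0))/(1+7/160) = 9693/10000 ≈ 0.969300
step 2 [1y] swap r/2=736/18957: DF=(1 − 736/18957·(0.969300))/(1+736/18957) = 579/625 ≈ 0.926400
step 3 [1.5y] zero: DF = P = 4519/5000 ≈ 0.903800
step 4 [2y] bond c/2=9/400: DF=(966981/1000000 − 9/400·(0.969300+0.926400+0.903800))/(1+9/400) = 8841/10000 ≈ 0.884100
step 5 [2.5y] swap r/2=619/22799: DF=(1 − 619/22799·(0.969300+0.926400+0.903800+0.884100))/(1+619/22799) = 4381/5000 ≈ 0.876200
step 6 [3y] swap r/2=788/27011: DF=(1 − 788/27011·(0.969300+0.926400+0.903800+0.884100+0.876200))/(1+788/27011) = 1053/1250 ≈ 0.842400
step 7 [3.5y] bond c/2=7/200: DF=(2079901/2000000 − 7/200·(0.969300+0.926400+0.903800+0.884100+0.876200+0.842400))/(1+7/200) = 8221/10000 ≈ 0.822100
step 8 [4y] zero: DF = P = 7973/10000 ≈ 0.797300

1 1/2 9693/10000
2 1 579/625
3 3/2 4519/5000
4 2 8841/10000
5 5/2 4381/5000
6 3 1053/1250
7 7/2 8221/10000
8 4 7973/10000
s(2y) = (1/(8841/10000) − 1)/(2) = 1159/17682 ≈ 6.5547%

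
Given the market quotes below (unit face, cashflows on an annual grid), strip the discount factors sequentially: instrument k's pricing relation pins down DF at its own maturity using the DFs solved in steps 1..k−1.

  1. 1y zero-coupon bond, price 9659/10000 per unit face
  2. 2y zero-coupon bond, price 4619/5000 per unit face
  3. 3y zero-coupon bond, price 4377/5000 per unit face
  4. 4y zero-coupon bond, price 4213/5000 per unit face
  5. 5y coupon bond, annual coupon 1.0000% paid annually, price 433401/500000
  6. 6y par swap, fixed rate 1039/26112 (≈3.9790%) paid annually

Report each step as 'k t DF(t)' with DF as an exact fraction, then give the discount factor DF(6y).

step 1 [1y] zero: DF = P = 9659/10000 ≈ 0.965900
step 2 [2y] zero: DF = P = 4619/5000 ≈ 0.923800
step 3 [3y] zero: DF = P = 4377/5000 ≈ 0.875400
step 4 [4y] zero: DF = P = 4213/5000 ≈ 0.842600
step 5 [5y] bond c/1=1/100: DF=(433401/500000 − 1/100·(0.965900+0.923800+0.875400+0.842600))/(1+1/100) = 329/400 ≈ 0.822500
step 6 [6y] swap r/1=1039/26112: DF=(1 − 1039/26112·(0.965900+0.923800+0.875400+0.842600+0.822500))/(1+1039/26112) = 3961/5000 ≈ 0.792200

1 1 9659/10000
2 2 4619/5000
3 3 4377/5000
4 4 4213/5000
5 5 329/400
6 6 3961/5000
DF(6y) = 3961/5000 ≈ 0.792200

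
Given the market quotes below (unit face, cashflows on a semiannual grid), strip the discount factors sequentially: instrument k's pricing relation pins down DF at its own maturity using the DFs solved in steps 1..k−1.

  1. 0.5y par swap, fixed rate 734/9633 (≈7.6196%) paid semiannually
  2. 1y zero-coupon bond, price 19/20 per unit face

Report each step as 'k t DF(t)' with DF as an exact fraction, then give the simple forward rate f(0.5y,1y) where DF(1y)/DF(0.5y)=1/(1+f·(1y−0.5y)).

step 1 [0.5y] swap r/2=367/9633: DF=(1 − 367/9633·(0))/(1+367/9633) = 9633/10000 ≈ 0.963300
step 2 [1y] zero: DF = P = 19/20 ≈ 0.950000

1 1/2 9633/10000
2 1 19/20
f(0.5y,1y) = ((9633/10000)/(19/20) − 1)/(1/2) = 7/250 ≈ 2.8000%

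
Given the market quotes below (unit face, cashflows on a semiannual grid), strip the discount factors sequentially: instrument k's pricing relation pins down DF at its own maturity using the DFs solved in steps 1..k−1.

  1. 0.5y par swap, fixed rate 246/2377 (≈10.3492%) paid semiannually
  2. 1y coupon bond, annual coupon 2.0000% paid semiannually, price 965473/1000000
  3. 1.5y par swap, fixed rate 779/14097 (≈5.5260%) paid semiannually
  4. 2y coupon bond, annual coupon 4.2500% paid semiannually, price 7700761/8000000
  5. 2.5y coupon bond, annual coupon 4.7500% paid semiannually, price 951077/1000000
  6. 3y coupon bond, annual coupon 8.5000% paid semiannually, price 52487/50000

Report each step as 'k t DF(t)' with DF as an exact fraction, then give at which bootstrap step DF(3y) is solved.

step 1 [0.5y] swap r/2=123/2377: DF=(1 − 123/2377·(0))/(1+123/2377) = 2377/2500 ≈ 0.950800
step 2 [1y] bond c/2=1/100: DF=(965473/1000000 − 1/100·(0.950800))/(1+1/100) = 1893/2000 ≈ 0.946500
step 3 [1.5y] swap r/2=779/28194: DF=(1 − 779/28194·(0.950800+0.946500))/(1+779/28194) = 9221/10000 ≈ 0.922100
step 4 [2y] bond c/2=17/800: DF=(7700761/8000000 − 17/800·(0.950800+0.946500+0.922100))/(1+17/800) = 8839/10000 ≈ 0.883900
step 5 [2.5y] bond c/2=19/800: DF=(951077/1000000 − 19/800·(0.950800+0.946500+0.922100+0.883900))/(1+19/800) = 8431/10000 ≈ 0.843100
step 6 [3y] bond c/2=17/400: DF=(52487/50000 − 17/400·(0.950800+0.946500+0.922100+0.883900+0.843100))/(1+17/400) = 1027/1250 ≈ 0.821600

1 1/2 2377/2500
2 1 1893/2000
3 3/2 9221/10000
4 2 8839/10000
5 5/2 8431/10000
6 3 1027/1250
DF(3y) is solved at step 6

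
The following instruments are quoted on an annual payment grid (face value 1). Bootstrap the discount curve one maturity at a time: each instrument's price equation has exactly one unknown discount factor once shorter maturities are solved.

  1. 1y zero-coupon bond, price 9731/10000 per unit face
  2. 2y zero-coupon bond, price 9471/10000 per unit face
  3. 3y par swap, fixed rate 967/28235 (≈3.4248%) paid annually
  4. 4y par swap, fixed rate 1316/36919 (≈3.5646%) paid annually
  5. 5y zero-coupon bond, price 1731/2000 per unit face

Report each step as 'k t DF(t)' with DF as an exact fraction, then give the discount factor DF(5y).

1 1 9731/10000
2 2 9471/10000
3 3 9033/10000
4 4 2171/2500
5 5 1731/2000
DF(5y) = 1731/2000 ≈ 0.865500

step 1 [1y] zero: DF = P = 9731/10000 ≈ 0.973100
step 2 [2y] zero: DF = P = 9471/10000 ≈ 0.947100
step 3 [3y] swap r/1=967/28235: DF=(1 − 967/28235·(0.973100+0.947100))/(1+967/28235) = 9033/10000 ≈ 0.903300
step 4 [4y] swap r/1=1316/36919: DF=(1 − 1316/36919·(0.973100+0.947100+0.903300))/(1+1316/36919) = 2171/2500 ≈ 0.868400
step 5 [5y] zero: DF = P = 1731/2000 ≈ 0.865500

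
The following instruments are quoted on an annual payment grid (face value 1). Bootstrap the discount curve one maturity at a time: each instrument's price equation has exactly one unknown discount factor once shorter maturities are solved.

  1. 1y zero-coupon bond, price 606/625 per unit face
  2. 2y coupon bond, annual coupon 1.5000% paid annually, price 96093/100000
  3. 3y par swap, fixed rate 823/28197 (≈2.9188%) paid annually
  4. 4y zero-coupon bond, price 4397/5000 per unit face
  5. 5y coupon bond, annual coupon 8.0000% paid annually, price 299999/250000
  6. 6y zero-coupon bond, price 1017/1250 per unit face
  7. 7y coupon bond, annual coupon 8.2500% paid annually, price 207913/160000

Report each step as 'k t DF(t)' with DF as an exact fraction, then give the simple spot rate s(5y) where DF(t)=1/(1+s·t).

1 1 606/625
2 2 2331/2500
3 3 9177/10000
4 4 4397/5000
5 5 8371/10000
6 6 1017/1250
7 7 7927/10000
s(5y) = (1/(8371/10000) − 1)/(5) = 1629/41855 ≈ 3.8920%

step 1 [1y] zero: DF = P = 606/625 ≈ 0.969600
step 2 [2y] bond c/1=3/200: DF=(96093/100000 − 3/200·(0.969600))/(1+3/200) = 2331/2500 ≈ 0.932400
step 3 [3y] swap r/1=823/28197: DF=(1 − 823/28197·(0.969600+0.932400))/(1+823/28197) = 9177/10000 ≈ 0.917700
step 4 [4y] zero: DF = P = 4397/5000 ≈ 0.879400
step 5 [5y] bond c/1=2/25: DF=(299999/250000 − 2/25·(0.969600+0.932400+0.917700+0.879400))/(1+2/25) = 8371/10000 ≈ 0.837100
step 6 [6y] zero: DF = P = 1017/1250 ≈ 0.813600
step 7 [7y] bond c/1=33/400: DF=(207913/160000 − 33/400·(0.969600+0.932400+0.917700+0.879400+0.837100+0.813600))/(1+33/400) = 7927/10000 ≈ 0.792700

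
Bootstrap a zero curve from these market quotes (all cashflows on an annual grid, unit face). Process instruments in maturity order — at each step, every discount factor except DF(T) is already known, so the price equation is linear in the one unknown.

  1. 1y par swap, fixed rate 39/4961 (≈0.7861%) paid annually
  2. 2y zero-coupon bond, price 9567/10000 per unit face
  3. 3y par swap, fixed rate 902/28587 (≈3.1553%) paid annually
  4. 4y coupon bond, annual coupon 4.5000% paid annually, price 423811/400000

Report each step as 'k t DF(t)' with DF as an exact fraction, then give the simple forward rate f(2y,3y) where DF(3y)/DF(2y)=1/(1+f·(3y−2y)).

step 1 [1y] swap r/1=39/4961: DF=(1 − 39/4961·(0))/(1+39/4961) = 4961/5000 ≈ 0.992200
step 2 [2y] zero: DF = P = 9567/10000 ≈ 0.956700
step 3 [3y] swap r/1=902/28587: DF=(1 − 902/28587·(0.992200+0.956700))/(1+902/28587) = 4549/5000 ≈ 0.909800
step 4 [4y] bond c/1=9/200: DF=(423811/400000 − 9/200·(0.992200+0.956700+0.909800))/(1+9/200) = 2227/2500 ≈ 0.890800

1 1 4961/5000
2 2 9567/10000
3 3 4549/5000
4 4 2227/2500
f(2y,3y) = ((9567/10000)/(4549/5000) − 1)/(1) = 469/9098 ≈ 5.1550%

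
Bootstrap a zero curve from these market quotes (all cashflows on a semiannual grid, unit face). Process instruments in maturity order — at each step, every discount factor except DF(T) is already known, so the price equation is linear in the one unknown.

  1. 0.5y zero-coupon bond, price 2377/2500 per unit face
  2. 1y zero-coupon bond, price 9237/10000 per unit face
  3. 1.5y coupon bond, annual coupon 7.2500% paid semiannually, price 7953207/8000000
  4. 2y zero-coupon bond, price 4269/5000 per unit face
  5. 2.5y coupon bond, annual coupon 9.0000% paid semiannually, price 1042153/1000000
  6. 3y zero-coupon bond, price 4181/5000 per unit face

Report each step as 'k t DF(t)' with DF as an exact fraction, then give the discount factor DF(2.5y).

1 1/2 2377/2500
2 1 9237/10000
3 3/2 4469/5000
4 2 4269/5000
5 5/2 8413/10000
6 3 4181/5000
DF(2.5y) = 8413/10000 ≈ 0.841300

step 1 [0.5y] zero: DF = P = 2377/2500 ≈ 0.950800
step 2 [1y] zero: DF = P = 9237/10000 ≈ 0.923700
step 3 [1.5y] bond c/2=29/800: DF=(7953207/8000000 − 29/800·(0.950800+0.923700))/(1+29/800) = 4469/5000 ≈ 0.893800
step 4 [2y] zero: DF = P = 4269/5000 ≈ 0.853800
step 5 [2.5y] bond c/2=9/200: DF=(1042153/1000000 − 9/200·(0.950800+0.923700+0.893800+0.853800))/(1+9/200) = 8413/10000 ≈ 0.841300
step 6 [3y] zero: DF = P = 4181/5000 ≈ 0.836200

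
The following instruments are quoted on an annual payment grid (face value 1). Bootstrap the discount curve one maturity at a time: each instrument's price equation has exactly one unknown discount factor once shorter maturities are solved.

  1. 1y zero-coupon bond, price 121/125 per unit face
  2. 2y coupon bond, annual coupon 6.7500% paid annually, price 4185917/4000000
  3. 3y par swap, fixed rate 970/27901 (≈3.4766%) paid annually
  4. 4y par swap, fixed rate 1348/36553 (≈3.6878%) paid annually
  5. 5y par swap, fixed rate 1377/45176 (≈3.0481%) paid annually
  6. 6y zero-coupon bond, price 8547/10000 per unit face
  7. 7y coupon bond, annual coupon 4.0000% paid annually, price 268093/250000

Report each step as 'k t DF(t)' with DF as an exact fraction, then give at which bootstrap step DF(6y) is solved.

1 1 121/125
2 2 9191/10000
3 3 903/1000
4 4 2163/2500
5 5 8623/10000
6 6 8547/10000
7 7 1649/2000
DF(6y) is solved at step 6

step 1 [1y] zero: DF = P = 121/125 ≈ 0.968000
step 2 [2y] bond c/1=27/400: DF=(4185917/4000000 − 27/400·(0.968000))/(1+27/400) = 9191/10000 ≈ 0.919100
step 3 [3y] swap r/1=970/27901: DF=(1 − 970/27901·(0.968000+0.919100))/(1+970/27901) = 903/1000 ≈ 0.903000
step 4 [4y] swap r/1=1348/36553: DF=(1 − 1348/36553·(0.968000+0.919100+0.903000))/(1+1348/36553) = 2163/2500 ≈ 0.865200
step 5 [5y] swap r/1=1377/45176: DF=(1 − 1377/45176·(0.968000+0.919100+0.903000+0.865200))/(1+1377/45176) = 8623/10000 ≈ 0.862300
step 6 [6y] zero: DF = P = 8547/10000 ≈ 0.854700
step 7 [7y] bond c/1=1/25: DF=(268093/250000 − 1/25·(0.968000+0.919100+0.903000+0.865200+0.862300+0.854700))/(1+1/25) = 1649/2000 ≈ 0.824500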